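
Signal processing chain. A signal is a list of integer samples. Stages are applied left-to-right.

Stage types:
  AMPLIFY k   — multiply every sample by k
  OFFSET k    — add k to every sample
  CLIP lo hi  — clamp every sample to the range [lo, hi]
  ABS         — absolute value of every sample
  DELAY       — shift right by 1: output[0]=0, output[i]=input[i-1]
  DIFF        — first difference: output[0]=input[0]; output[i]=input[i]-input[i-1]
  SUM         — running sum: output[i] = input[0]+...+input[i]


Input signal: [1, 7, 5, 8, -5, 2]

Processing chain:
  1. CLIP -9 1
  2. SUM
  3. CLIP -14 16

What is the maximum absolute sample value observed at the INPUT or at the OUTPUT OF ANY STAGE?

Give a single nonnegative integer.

Answer: 8

Derivation:
Input: [1, 7, 5, 8, -5, 2] (max |s|=8)
Stage 1 (CLIP -9 1): clip(1,-9,1)=1, clip(7,-9,1)=1, clip(5,-9,1)=1, clip(8,-9,1)=1, clip(-5,-9,1)=-5, clip(2,-9,1)=1 -> [1, 1, 1, 1, -5, 1] (max |s|=5)
Stage 2 (SUM): sum[0..0]=1, sum[0..1]=2, sum[0..2]=3, sum[0..3]=4, sum[0..4]=-1, sum[0..5]=0 -> [1, 2, 3, 4, -1, 0] (max |s|=4)
Stage 3 (CLIP -14 16): clip(1,-14,16)=1, clip(2,-14,16)=2, clip(3,-14,16)=3, clip(4,-14,16)=4, clip(-1,-14,16)=-1, clip(0,-14,16)=0 -> [1, 2, 3, 4, -1, 0] (max |s|=4)
Overall max amplitude: 8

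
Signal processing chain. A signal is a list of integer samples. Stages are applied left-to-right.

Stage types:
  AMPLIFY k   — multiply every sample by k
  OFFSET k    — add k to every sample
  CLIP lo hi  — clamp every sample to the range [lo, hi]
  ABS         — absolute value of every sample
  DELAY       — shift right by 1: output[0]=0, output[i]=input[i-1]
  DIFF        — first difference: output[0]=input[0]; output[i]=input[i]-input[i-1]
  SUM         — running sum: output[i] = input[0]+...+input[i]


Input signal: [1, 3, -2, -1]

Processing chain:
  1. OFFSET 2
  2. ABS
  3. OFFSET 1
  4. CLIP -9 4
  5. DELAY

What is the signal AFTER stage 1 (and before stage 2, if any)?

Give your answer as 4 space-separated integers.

Answer: 3 5 0 1

Derivation:
Input: [1, 3, -2, -1]
Stage 1 (OFFSET 2): 1+2=3, 3+2=5, -2+2=0, -1+2=1 -> [3, 5, 0, 1]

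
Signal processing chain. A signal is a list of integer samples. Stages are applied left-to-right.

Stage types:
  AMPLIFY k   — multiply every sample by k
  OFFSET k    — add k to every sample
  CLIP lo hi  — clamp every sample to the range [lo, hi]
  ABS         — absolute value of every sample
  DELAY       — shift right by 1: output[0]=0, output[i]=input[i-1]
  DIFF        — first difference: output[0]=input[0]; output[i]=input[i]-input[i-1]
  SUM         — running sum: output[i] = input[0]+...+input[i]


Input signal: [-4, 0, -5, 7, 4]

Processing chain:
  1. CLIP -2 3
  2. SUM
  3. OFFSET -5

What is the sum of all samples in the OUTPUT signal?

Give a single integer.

Input: [-4, 0, -5, 7, 4]
Stage 1 (CLIP -2 3): clip(-4,-2,3)=-2, clip(0,-2,3)=0, clip(-5,-2,3)=-2, clip(7,-2,3)=3, clip(4,-2,3)=3 -> [-2, 0, -2, 3, 3]
Stage 2 (SUM): sum[0..0]=-2, sum[0..1]=-2, sum[0..2]=-4, sum[0..3]=-1, sum[0..4]=2 -> [-2, -2, -4, -1, 2]
Stage 3 (OFFSET -5): -2+-5=-7, -2+-5=-7, -4+-5=-9, -1+-5=-6, 2+-5=-3 -> [-7, -7, -9, -6, -3]
Output sum: -32

Answer: -32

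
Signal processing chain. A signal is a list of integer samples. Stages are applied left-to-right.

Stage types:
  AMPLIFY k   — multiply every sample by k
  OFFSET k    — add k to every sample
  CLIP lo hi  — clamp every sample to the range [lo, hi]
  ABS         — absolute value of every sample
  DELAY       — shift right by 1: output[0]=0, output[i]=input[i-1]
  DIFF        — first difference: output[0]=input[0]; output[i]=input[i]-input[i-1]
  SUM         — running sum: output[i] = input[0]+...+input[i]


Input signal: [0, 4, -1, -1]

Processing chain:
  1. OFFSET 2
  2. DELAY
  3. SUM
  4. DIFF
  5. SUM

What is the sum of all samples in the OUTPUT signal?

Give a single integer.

Input: [0, 4, -1, -1]
Stage 1 (OFFSET 2): 0+2=2, 4+2=6, -1+2=1, -1+2=1 -> [2, 6, 1, 1]
Stage 2 (DELAY): [0, 2, 6, 1] = [0, 2, 6, 1] -> [0, 2, 6, 1]
Stage 3 (SUM): sum[0..0]=0, sum[0..1]=2, sum[0..2]=8, sum[0..3]=9 -> [0, 2, 8, 9]
Stage 4 (DIFF): s[0]=0, 2-0=2, 8-2=6, 9-8=1 -> [0, 2, 6, 1]
Stage 5 (SUM): sum[0..0]=0, sum[0..1]=2, sum[0..2]=8, sum[0..3]=9 -> [0, 2, 8, 9]
Output sum: 19

Answer: 19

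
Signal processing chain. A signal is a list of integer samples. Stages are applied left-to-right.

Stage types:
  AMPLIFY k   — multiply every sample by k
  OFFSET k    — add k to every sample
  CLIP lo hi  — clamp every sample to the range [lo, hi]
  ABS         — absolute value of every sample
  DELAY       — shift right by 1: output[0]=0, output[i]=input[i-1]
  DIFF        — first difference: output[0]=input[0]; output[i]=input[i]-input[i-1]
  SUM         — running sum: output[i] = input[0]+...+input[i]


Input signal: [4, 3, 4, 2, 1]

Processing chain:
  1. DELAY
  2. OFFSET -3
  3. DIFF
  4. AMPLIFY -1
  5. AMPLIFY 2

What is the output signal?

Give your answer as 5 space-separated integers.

Input: [4, 3, 4, 2, 1]
Stage 1 (DELAY): [0, 4, 3, 4, 2] = [0, 4, 3, 4, 2] -> [0, 4, 3, 4, 2]
Stage 2 (OFFSET -3): 0+-3=-3, 4+-3=1, 3+-3=0, 4+-3=1, 2+-3=-1 -> [-3, 1, 0, 1, -1]
Stage 3 (DIFF): s[0]=-3, 1--3=4, 0-1=-1, 1-0=1, -1-1=-2 -> [-3, 4, -1, 1, -2]
Stage 4 (AMPLIFY -1): -3*-1=3, 4*-1=-4, -1*-1=1, 1*-1=-1, -2*-1=2 -> [3, -4, 1, -1, 2]
Stage 5 (AMPLIFY 2): 3*2=6, -4*2=-8, 1*2=2, -1*2=-2, 2*2=4 -> [6, -8, 2, -2, 4]

Answer: 6 -8 2 -2 4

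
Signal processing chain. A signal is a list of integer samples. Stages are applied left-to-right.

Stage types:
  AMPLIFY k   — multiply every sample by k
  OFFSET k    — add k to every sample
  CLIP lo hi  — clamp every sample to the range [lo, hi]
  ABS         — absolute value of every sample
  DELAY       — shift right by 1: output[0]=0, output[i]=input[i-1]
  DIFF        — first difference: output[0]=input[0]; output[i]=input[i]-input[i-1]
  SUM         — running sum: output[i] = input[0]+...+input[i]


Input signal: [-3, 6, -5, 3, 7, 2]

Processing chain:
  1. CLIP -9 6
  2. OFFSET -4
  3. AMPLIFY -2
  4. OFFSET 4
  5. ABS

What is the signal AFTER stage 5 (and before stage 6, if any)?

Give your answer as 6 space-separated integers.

Answer: 18 0 22 6 0 8

Derivation:
Input: [-3, 6, -5, 3, 7, 2]
Stage 1 (CLIP -9 6): clip(-3,-9,6)=-3, clip(6,-9,6)=6, clip(-5,-9,6)=-5, clip(3,-9,6)=3, clip(7,-9,6)=6, clip(2,-9,6)=2 -> [-3, 6, -5, 3, 6, 2]
Stage 2 (OFFSET -4): -3+-4=-7, 6+-4=2, -5+-4=-9, 3+-4=-1, 6+-4=2, 2+-4=-2 -> [-7, 2, -9, -1, 2, -2]
Stage 3 (AMPLIFY -2): -7*-2=14, 2*-2=-4, -9*-2=18, -1*-2=2, 2*-2=-4, -2*-2=4 -> [14, -4, 18, 2, -4, 4]
Stage 4 (OFFSET 4): 14+4=18, -4+4=0, 18+4=22, 2+4=6, -4+4=0, 4+4=8 -> [18, 0, 22, 6, 0, 8]
Stage 5 (ABS): |18|=18, |0|=0, |22|=22, |6|=6, |0|=0, |8|=8 -> [18, 0, 22, 6, 0, 8]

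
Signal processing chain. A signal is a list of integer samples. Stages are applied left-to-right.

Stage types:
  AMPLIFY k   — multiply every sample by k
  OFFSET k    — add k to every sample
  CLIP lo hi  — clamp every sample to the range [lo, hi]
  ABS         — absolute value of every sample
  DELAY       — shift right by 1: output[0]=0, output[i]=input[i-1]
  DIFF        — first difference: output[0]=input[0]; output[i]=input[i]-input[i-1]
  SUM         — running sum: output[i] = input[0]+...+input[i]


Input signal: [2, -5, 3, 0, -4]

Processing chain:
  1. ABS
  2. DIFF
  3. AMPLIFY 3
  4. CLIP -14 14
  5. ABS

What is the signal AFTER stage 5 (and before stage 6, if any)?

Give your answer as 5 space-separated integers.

Answer: 6 9 6 9 12

Derivation:
Input: [2, -5, 3, 0, -4]
Stage 1 (ABS): |2|=2, |-5|=5, |3|=3, |0|=0, |-4|=4 -> [2, 5, 3, 0, 4]
Stage 2 (DIFF): s[0]=2, 5-2=3, 3-5=-2, 0-3=-3, 4-0=4 -> [2, 3, -2, -3, 4]
Stage 3 (AMPLIFY 3): 2*3=6, 3*3=9, -2*3=-6, -3*3=-9, 4*3=12 -> [6, 9, -6, -9, 12]
Stage 4 (CLIP -14 14): clip(6,-14,14)=6, clip(9,-14,14)=9, clip(-6,-14,14)=-6, clip(-9,-14,14)=-9, clip(12,-14,14)=12 -> [6, 9, -6, -9, 12]
Stage 5 (ABS): |6|=6, |9|=9, |-6|=6, |-9|=9, |12|=12 -> [6, 9, 6, 9, 12]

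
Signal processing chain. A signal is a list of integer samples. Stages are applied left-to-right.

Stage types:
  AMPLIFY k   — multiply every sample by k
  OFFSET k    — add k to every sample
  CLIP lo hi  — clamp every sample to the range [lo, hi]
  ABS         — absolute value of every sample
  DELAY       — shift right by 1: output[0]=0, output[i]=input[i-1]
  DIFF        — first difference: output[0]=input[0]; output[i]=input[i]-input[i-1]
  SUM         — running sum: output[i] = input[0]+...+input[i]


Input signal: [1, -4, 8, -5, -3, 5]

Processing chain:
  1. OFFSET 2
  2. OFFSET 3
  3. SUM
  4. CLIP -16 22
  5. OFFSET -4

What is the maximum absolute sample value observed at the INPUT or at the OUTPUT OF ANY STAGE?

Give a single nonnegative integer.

Input: [1, -4, 8, -5, -3, 5] (max |s|=8)
Stage 1 (OFFSET 2): 1+2=3, -4+2=-2, 8+2=10, -5+2=-3, -3+2=-1, 5+2=7 -> [3, -2, 10, -3, -1, 7] (max |s|=10)
Stage 2 (OFFSET 3): 3+3=6, -2+3=1, 10+3=13, -3+3=0, -1+3=2, 7+3=10 -> [6, 1, 13, 0, 2, 10] (max |s|=13)
Stage 3 (SUM): sum[0..0]=6, sum[0..1]=7, sum[0..2]=20, sum[0..3]=20, sum[0..4]=22, sum[0..5]=32 -> [6, 7, 20, 20, 22, 32] (max |s|=32)
Stage 4 (CLIP -16 22): clip(6,-16,22)=6, clip(7,-16,22)=7, clip(20,-16,22)=20, clip(20,-16,22)=20, clip(22,-16,22)=22, clip(32,-16,22)=22 -> [6, 7, 20, 20, 22, 22] (max |s|=22)
Stage 5 (OFFSET -4): 6+-4=2, 7+-4=3, 20+-4=16, 20+-4=16, 22+-4=18, 22+-4=18 -> [2, 3, 16, 16, 18, 18] (max |s|=18)
Overall max amplitude: 32

Answer: 32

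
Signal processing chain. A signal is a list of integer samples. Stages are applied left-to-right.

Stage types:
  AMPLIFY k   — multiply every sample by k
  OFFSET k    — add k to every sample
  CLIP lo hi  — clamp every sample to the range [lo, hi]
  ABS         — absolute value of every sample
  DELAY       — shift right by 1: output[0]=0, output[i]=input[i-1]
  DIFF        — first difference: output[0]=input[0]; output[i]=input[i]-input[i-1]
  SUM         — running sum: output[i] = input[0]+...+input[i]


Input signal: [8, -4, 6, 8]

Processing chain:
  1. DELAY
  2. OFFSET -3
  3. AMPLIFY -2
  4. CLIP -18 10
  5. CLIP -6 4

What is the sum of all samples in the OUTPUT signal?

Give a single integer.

Input: [8, -4, 6, 8]
Stage 1 (DELAY): [0, 8, -4, 6] = [0, 8, -4, 6] -> [0, 8, -4, 6]
Stage 2 (OFFSET -3): 0+-3=-3, 8+-3=5, -4+-3=-7, 6+-3=3 -> [-3, 5, -7, 3]
Stage 3 (AMPLIFY -2): -3*-2=6, 5*-2=-10, -7*-2=14, 3*-2=-6 -> [6, -10, 14, -6]
Stage 4 (CLIP -18 10): clip(6,-18,10)=6, clip(-10,-18,10)=-10, clip(14,-18,10)=10, clip(-6,-18,10)=-6 -> [6, -10, 10, -6]
Stage 5 (CLIP -6 4): clip(6,-6,4)=4, clip(-10,-6,4)=-6, clip(10,-6,4)=4, clip(-6,-6,4)=-6 -> [4, -6, 4, -6]
Output sum: -4

Answer: -4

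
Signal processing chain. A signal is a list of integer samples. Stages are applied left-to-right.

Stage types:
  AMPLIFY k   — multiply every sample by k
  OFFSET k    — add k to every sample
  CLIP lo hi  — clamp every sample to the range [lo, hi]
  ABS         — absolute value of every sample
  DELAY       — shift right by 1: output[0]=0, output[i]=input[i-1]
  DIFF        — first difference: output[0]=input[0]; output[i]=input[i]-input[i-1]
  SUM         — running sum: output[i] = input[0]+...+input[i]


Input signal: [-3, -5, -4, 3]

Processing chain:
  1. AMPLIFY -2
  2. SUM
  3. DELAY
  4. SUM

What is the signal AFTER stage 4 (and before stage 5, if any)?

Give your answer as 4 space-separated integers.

Answer: 0 6 22 46

Derivation:
Input: [-3, -5, -4, 3]
Stage 1 (AMPLIFY -2): -3*-2=6, -5*-2=10, -4*-2=8, 3*-2=-6 -> [6, 10, 8, -6]
Stage 2 (SUM): sum[0..0]=6, sum[0..1]=16, sum[0..2]=24, sum[0..3]=18 -> [6, 16, 24, 18]
Stage 3 (DELAY): [0, 6, 16, 24] = [0, 6, 16, 24] -> [0, 6, 16, 24]
Stage 4 (SUM): sum[0..0]=0, sum[0..1]=6, sum[0..2]=22, sum[0..3]=46 -> [0, 6, 22, 46]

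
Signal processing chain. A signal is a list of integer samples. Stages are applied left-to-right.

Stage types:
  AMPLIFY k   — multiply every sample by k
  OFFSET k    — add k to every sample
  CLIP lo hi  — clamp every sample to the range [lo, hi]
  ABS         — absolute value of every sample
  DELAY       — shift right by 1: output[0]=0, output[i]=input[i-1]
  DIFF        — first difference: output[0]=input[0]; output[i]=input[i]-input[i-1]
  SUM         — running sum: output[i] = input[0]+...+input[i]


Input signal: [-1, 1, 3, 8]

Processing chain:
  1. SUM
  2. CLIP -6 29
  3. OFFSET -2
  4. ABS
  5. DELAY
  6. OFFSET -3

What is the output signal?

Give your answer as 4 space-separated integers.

Input: [-1, 1, 3, 8]
Stage 1 (SUM): sum[0..0]=-1, sum[0..1]=0, sum[0..2]=3, sum[0..3]=11 -> [-1, 0, 3, 11]
Stage 2 (CLIP -6 29): clip(-1,-6,29)=-1, clip(0,-6,29)=0, clip(3,-6,29)=3, clip(11,-6,29)=11 -> [-1, 0, 3, 11]
Stage 3 (OFFSET -2): -1+-2=-3, 0+-2=-2, 3+-2=1, 11+-2=9 -> [-3, -2, 1, 9]
Stage 4 (ABS): |-3|=3, |-2|=2, |1|=1, |9|=9 -> [3, 2, 1, 9]
Stage 5 (DELAY): [0, 3, 2, 1] = [0, 3, 2, 1] -> [0, 3, 2, 1]
Stage 6 (OFFSET -3): 0+-3=-3, 3+-3=0, 2+-3=-1, 1+-3=-2 -> [-3, 0, -1, -2]

Answer: -3 0 -1 -2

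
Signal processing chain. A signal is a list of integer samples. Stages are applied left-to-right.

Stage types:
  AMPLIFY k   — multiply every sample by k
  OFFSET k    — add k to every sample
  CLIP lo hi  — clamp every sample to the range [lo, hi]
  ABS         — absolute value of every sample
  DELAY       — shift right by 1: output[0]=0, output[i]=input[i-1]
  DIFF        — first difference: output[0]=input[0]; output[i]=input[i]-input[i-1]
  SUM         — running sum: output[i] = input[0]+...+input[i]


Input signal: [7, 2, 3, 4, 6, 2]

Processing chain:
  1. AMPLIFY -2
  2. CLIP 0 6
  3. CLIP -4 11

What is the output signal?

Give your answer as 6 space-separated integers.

Input: [7, 2, 3, 4, 6, 2]
Stage 1 (AMPLIFY -2): 7*-2=-14, 2*-2=-4, 3*-2=-6, 4*-2=-8, 6*-2=-12, 2*-2=-4 -> [-14, -4, -6, -8, -12, -4]
Stage 2 (CLIP 0 6): clip(-14,0,6)=0, clip(-4,0,6)=0, clip(-6,0,6)=0, clip(-8,0,6)=0, clip(-12,0,6)=0, clip(-4,0,6)=0 -> [0, 0, 0, 0, 0, 0]
Stage 3 (CLIP -4 11): clip(0,-4,11)=0, clip(0,-4,11)=0, clip(0,-4,11)=0, clip(0,-4,11)=0, clip(0,-4,11)=0, clip(0,-4,11)=0 -> [0, 0, 0, 0, 0, 0]

Answer: 0 0 0 0 0 0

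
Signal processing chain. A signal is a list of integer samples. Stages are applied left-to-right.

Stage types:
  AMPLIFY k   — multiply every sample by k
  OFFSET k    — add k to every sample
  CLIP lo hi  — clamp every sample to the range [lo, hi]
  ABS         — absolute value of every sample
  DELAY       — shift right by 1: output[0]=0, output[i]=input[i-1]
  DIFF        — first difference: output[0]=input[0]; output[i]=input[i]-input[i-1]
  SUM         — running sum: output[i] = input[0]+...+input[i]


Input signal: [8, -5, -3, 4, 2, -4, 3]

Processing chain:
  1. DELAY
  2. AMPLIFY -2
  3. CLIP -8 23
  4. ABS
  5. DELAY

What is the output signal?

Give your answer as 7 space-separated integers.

Input: [8, -5, -3, 4, 2, -4, 3]
Stage 1 (DELAY): [0, 8, -5, -3, 4, 2, -4] = [0, 8, -5, -3, 4, 2, -4] -> [0, 8, -5, -3, 4, 2, -4]
Stage 2 (AMPLIFY -2): 0*-2=0, 8*-2=-16, -5*-2=10, -3*-2=6, 4*-2=-8, 2*-2=-4, -4*-2=8 -> [0, -16, 10, 6, -8, -4, 8]
Stage 3 (CLIP -8 23): clip(0,-8,23)=0, clip(-16,-8,23)=-8, clip(10,-8,23)=10, clip(6,-8,23)=6, clip(-8,-8,23)=-8, clip(-4,-8,23)=-4, clip(8,-8,23)=8 -> [0, -8, 10, 6, -8, -4, 8]
Stage 4 (ABS): |0|=0, |-8|=8, |10|=10, |6|=6, |-8|=8, |-4|=4, |8|=8 -> [0, 8, 10, 6, 8, 4, 8]
Stage 5 (DELAY): [0, 0, 8, 10, 6, 8, 4] = [0, 0, 8, 10, 6, 8, 4] -> [0, 0, 8, 10, 6, 8, 4]

Answer: 0 0 8 10 6 8 4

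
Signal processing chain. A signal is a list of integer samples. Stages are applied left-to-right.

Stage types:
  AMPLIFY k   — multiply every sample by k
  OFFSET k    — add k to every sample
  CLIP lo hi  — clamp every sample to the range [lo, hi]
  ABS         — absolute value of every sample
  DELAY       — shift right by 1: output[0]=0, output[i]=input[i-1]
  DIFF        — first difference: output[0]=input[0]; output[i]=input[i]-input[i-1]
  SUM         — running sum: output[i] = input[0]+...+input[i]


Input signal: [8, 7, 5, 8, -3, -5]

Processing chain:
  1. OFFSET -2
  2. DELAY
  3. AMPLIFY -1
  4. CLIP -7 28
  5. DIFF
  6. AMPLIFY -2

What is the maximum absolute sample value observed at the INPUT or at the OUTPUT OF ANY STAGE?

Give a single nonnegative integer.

Answer: 22

Derivation:
Input: [8, 7, 5, 8, -3, -5] (max |s|=8)
Stage 1 (OFFSET -2): 8+-2=6, 7+-2=5, 5+-2=3, 8+-2=6, -3+-2=-5, -5+-2=-7 -> [6, 5, 3, 6, -5, -7] (max |s|=7)
Stage 2 (DELAY): [0, 6, 5, 3, 6, -5] = [0, 6, 5, 3, 6, -5] -> [0, 6, 5, 3, 6, -5] (max |s|=6)
Stage 3 (AMPLIFY -1): 0*-1=0, 6*-1=-6, 5*-1=-5, 3*-1=-3, 6*-1=-6, -5*-1=5 -> [0, -6, -5, -3, -6, 5] (max |s|=6)
Stage 4 (CLIP -7 28): clip(0,-7,28)=0, clip(-6,-7,28)=-6, clip(-5,-7,28)=-5, clip(-3,-7,28)=-3, clip(-6,-7,28)=-6, clip(5,-7,28)=5 -> [0, -6, -5, -3, -6, 5] (max |s|=6)
Stage 5 (DIFF): s[0]=0, -6-0=-6, -5--6=1, -3--5=2, -6--3=-3, 5--6=11 -> [0, -6, 1, 2, -3, 11] (max |s|=11)
Stage 6 (AMPLIFY -2): 0*-2=0, -6*-2=12, 1*-2=-2, 2*-2=-4, -3*-2=6, 11*-2=-22 -> [0, 12, -2, -4, 6, -22] (max |s|=22)
Overall max amplitude: 22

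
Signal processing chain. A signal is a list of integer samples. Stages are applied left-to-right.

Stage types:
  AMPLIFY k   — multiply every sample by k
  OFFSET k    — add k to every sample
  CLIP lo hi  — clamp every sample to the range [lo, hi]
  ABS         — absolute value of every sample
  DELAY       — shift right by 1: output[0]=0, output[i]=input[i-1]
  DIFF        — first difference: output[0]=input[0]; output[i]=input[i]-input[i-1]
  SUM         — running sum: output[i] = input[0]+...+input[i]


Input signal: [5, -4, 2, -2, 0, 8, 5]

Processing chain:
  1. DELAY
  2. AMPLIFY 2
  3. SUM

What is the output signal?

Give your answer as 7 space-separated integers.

Answer: 0 10 2 6 2 2 18

Derivation:
Input: [5, -4, 2, -2, 0, 8, 5]
Stage 1 (DELAY): [0, 5, -4, 2, -2, 0, 8] = [0, 5, -4, 2, -2, 0, 8] -> [0, 5, -4, 2, -2, 0, 8]
Stage 2 (AMPLIFY 2): 0*2=0, 5*2=10, -4*2=-8, 2*2=4, -2*2=-4, 0*2=0, 8*2=16 -> [0, 10, -8, 4, -4, 0, 16]
Stage 3 (SUM): sum[0..0]=0, sum[0..1]=10, sum[0..2]=2, sum[0..3]=6, sum[0..4]=2, sum[0..5]=2, sum[0..6]=18 -> [0, 10, 2, 6, 2, 2, 18]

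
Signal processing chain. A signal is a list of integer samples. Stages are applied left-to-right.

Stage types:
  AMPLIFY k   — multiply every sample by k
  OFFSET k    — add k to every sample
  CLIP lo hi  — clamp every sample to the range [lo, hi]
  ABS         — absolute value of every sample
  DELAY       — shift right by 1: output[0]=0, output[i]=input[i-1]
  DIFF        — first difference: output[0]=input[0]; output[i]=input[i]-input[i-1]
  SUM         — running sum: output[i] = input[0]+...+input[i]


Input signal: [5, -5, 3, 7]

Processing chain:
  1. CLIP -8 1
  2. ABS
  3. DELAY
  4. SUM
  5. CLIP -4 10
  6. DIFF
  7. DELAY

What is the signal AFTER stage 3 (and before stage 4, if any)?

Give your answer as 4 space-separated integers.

Answer: 0 1 5 1

Derivation:
Input: [5, -5, 3, 7]
Stage 1 (CLIP -8 1): clip(5,-8,1)=1, clip(-5,-8,1)=-5, clip(3,-8,1)=1, clip(7,-8,1)=1 -> [1, -5, 1, 1]
Stage 2 (ABS): |1|=1, |-5|=5, |1|=1, |1|=1 -> [1, 5, 1, 1]
Stage 3 (DELAY): [0, 1, 5, 1] = [0, 1, 5, 1] -> [0, 1, 5, 1]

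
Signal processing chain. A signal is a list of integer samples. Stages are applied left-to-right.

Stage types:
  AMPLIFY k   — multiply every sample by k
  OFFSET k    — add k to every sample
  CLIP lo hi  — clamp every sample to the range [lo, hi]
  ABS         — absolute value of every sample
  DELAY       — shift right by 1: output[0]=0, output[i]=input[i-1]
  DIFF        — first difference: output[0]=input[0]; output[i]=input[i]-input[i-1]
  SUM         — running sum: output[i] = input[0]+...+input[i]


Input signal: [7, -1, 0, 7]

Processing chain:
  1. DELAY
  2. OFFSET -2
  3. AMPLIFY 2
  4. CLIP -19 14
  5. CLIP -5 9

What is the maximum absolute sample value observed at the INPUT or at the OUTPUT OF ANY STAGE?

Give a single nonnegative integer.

Input: [7, -1, 0, 7] (max |s|=7)
Stage 1 (DELAY): [0, 7, -1, 0] = [0, 7, -1, 0] -> [0, 7, -1, 0] (max |s|=7)
Stage 2 (OFFSET -2): 0+-2=-2, 7+-2=5, -1+-2=-3, 0+-2=-2 -> [-2, 5, -3, -2] (max |s|=5)
Stage 3 (AMPLIFY 2): -2*2=-4, 5*2=10, -3*2=-6, -2*2=-4 -> [-4, 10, -6, -4] (max |s|=10)
Stage 4 (CLIP -19 14): clip(-4,-19,14)=-4, clip(10,-19,14)=10, clip(-6,-19,14)=-6, clip(-4,-19,14)=-4 -> [-4, 10, -6, -4] (max |s|=10)
Stage 5 (CLIP -5 9): clip(-4,-5,9)=-4, clip(10,-5,9)=9, clip(-6,-5,9)=-5, clip(-4,-5,9)=-4 -> [-4, 9, -5, -4] (max |s|=9)
Overall max amplitude: 10

Answer: 10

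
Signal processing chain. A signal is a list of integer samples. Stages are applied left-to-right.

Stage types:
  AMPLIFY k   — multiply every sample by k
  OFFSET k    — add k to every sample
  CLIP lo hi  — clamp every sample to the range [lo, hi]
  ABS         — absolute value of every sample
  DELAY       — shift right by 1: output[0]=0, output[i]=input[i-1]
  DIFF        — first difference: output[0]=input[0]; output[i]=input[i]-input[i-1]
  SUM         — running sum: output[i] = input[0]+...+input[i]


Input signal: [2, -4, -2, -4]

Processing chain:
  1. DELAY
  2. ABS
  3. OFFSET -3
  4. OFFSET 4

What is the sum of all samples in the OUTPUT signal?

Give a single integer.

Answer: 12

Derivation:
Input: [2, -4, -2, -4]
Stage 1 (DELAY): [0, 2, -4, -2] = [0, 2, -4, -2] -> [0, 2, -4, -2]
Stage 2 (ABS): |0|=0, |2|=2, |-4|=4, |-2|=2 -> [0, 2, 4, 2]
Stage 3 (OFFSET -3): 0+-3=-3, 2+-3=-1, 4+-3=1, 2+-3=-1 -> [-3, -1, 1, -1]
Stage 4 (OFFSET 4): -3+4=1, -1+4=3, 1+4=5, -1+4=3 -> [1, 3, 5, 3]
Output sum: 12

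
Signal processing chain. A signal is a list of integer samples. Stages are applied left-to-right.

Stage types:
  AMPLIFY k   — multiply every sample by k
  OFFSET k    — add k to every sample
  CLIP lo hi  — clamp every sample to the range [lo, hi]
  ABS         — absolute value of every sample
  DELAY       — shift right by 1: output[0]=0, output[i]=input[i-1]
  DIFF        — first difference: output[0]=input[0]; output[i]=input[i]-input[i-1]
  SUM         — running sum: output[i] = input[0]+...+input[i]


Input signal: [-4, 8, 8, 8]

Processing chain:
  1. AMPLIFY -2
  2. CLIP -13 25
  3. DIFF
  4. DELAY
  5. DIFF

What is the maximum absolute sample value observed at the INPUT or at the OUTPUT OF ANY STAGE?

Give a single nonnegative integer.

Input: [-4, 8, 8, 8] (max |s|=8)
Stage 1 (AMPLIFY -2): -4*-2=8, 8*-2=-16, 8*-2=-16, 8*-2=-16 -> [8, -16, -16, -16] (max |s|=16)
Stage 2 (CLIP -13 25): clip(8,-13,25)=8, clip(-16,-13,25)=-13, clip(-16,-13,25)=-13, clip(-16,-13,25)=-13 -> [8, -13, -13, -13] (max |s|=13)
Stage 3 (DIFF): s[0]=8, -13-8=-21, -13--13=0, -13--13=0 -> [8, -21, 0, 0] (max |s|=21)
Stage 4 (DELAY): [0, 8, -21, 0] = [0, 8, -21, 0] -> [0, 8, -21, 0] (max |s|=21)
Stage 5 (DIFF): s[0]=0, 8-0=8, -21-8=-29, 0--21=21 -> [0, 8, -29, 21] (max |s|=29)
Overall max amplitude: 29

Answer: 29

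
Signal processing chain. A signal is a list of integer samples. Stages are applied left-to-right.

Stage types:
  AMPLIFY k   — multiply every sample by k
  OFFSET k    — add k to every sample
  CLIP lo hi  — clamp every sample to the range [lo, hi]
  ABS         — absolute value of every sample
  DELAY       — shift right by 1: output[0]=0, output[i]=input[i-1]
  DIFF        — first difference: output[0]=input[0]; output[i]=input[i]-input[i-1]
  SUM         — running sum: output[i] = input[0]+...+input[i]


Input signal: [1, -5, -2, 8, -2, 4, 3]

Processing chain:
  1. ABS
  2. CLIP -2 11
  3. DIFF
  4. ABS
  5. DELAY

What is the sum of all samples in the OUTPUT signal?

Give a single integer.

Input: [1, -5, -2, 8, -2, 4, 3]
Stage 1 (ABS): |1|=1, |-5|=5, |-2|=2, |8|=8, |-2|=2, |4|=4, |3|=3 -> [1, 5, 2, 8, 2, 4, 3]
Stage 2 (CLIP -2 11): clip(1,-2,11)=1, clip(5,-2,11)=5, clip(2,-2,11)=2, clip(8,-2,11)=8, clip(2,-2,11)=2, clip(4,-2,11)=4, clip(3,-2,11)=3 -> [1, 5, 2, 8, 2, 4, 3]
Stage 3 (DIFF): s[0]=1, 5-1=4, 2-5=-3, 8-2=6, 2-8=-6, 4-2=2, 3-4=-1 -> [1, 4, -3, 6, -6, 2, -1]
Stage 4 (ABS): |1|=1, |4|=4, |-3|=3, |6|=6, |-6|=6, |2|=2, |-1|=1 -> [1, 4, 3, 6, 6, 2, 1]
Stage 5 (DELAY): [0, 1, 4, 3, 6, 6, 2] = [0, 1, 4, 3, 6, 6, 2] -> [0, 1, 4, 3, 6, 6, 2]
Output sum: 22

Answer: 22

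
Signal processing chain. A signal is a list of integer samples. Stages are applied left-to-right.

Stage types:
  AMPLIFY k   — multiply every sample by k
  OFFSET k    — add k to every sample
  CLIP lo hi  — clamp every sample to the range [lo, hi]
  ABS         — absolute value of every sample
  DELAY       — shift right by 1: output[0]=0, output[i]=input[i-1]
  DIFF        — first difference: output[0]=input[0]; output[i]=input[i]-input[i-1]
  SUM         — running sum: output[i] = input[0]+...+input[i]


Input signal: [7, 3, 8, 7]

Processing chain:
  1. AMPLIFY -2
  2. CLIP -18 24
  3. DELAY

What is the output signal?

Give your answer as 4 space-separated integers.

Answer: 0 -14 -6 -16

Derivation:
Input: [7, 3, 8, 7]
Stage 1 (AMPLIFY -2): 7*-2=-14, 3*-2=-6, 8*-2=-16, 7*-2=-14 -> [-14, -6, -16, -14]
Stage 2 (CLIP -18 24): clip(-14,-18,24)=-14, clip(-6,-18,24)=-6, clip(-16,-18,24)=-16, clip(-14,-18,24)=-14 -> [-14, -6, -16, -14]
Stage 3 (DELAY): [0, -14, -6, -16] = [0, -14, -6, -16] -> [0, -14, -6, -16]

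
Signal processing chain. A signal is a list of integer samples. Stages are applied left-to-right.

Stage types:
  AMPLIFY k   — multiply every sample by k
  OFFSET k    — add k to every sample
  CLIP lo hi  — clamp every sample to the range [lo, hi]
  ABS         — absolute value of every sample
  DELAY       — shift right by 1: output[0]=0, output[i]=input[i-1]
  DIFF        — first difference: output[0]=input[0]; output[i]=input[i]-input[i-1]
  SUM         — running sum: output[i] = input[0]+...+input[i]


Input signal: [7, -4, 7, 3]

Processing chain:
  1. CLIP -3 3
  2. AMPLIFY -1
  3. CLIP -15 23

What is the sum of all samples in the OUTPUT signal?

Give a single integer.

Answer: -6

Derivation:
Input: [7, -4, 7, 3]
Stage 1 (CLIP -3 3): clip(7,-3,3)=3, clip(-4,-3,3)=-3, clip(7,-3,3)=3, clip(3,-3,3)=3 -> [3, -3, 3, 3]
Stage 2 (AMPLIFY -1): 3*-1=-3, -3*-1=3, 3*-1=-3, 3*-1=-3 -> [-3, 3, -3, -3]
Stage 3 (CLIP -15 23): clip(-3,-15,23)=-3, clip(3,-15,23)=3, clip(-3,-15,23)=-3, clip(-3,-15,23)=-3 -> [-3, 3, -3, -3]
Output sum: -6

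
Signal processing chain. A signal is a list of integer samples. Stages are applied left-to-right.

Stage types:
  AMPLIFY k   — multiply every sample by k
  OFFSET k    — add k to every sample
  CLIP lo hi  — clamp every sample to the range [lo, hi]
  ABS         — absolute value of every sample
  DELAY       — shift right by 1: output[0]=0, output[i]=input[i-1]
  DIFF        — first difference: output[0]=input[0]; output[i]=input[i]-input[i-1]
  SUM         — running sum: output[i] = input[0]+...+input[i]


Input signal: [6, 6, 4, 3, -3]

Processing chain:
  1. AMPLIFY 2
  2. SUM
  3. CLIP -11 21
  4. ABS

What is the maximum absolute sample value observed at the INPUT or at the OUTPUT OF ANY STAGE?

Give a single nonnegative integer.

Answer: 38

Derivation:
Input: [6, 6, 4, 3, -3] (max |s|=6)
Stage 1 (AMPLIFY 2): 6*2=12, 6*2=12, 4*2=8, 3*2=6, -3*2=-6 -> [12, 12, 8, 6, -6] (max |s|=12)
Stage 2 (SUM): sum[0..0]=12, sum[0..1]=24, sum[0..2]=32, sum[0..3]=38, sum[0..4]=32 -> [12, 24, 32, 38, 32] (max |s|=38)
Stage 3 (CLIP -11 21): clip(12,-11,21)=12, clip(24,-11,21)=21, clip(32,-11,21)=21, clip(38,-11,21)=21, clip(32,-11,21)=21 -> [12, 21, 21, 21, 21] (max |s|=21)
Stage 4 (ABS): |12|=12, |21|=21, |21|=21, |21|=21, |21|=21 -> [12, 21, 21, 21, 21] (max |s|=21)
Overall max amplitude: 38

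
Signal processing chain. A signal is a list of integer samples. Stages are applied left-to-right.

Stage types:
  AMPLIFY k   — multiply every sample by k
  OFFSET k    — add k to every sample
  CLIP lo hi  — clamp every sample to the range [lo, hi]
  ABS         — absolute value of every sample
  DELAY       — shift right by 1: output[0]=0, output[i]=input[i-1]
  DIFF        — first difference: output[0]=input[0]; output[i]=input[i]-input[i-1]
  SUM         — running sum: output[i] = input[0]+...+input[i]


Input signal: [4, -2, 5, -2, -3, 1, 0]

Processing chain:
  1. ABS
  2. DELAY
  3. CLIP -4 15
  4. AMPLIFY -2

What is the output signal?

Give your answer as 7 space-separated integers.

Input: [4, -2, 5, -2, -3, 1, 0]
Stage 1 (ABS): |4|=4, |-2|=2, |5|=5, |-2|=2, |-3|=3, |1|=1, |0|=0 -> [4, 2, 5, 2, 3, 1, 0]
Stage 2 (DELAY): [0, 4, 2, 5, 2, 3, 1] = [0, 4, 2, 5, 2, 3, 1] -> [0, 4, 2, 5, 2, 3, 1]
Stage 3 (CLIP -4 15): clip(0,-4,15)=0, clip(4,-4,15)=4, clip(2,-4,15)=2, clip(5,-4,15)=5, clip(2,-4,15)=2, clip(3,-4,15)=3, clip(1,-4,15)=1 -> [0, 4, 2, 5, 2, 3, 1]
Stage 4 (AMPLIFY -2): 0*-2=0, 4*-2=-8, 2*-2=-4, 5*-2=-10, 2*-2=-4, 3*-2=-6, 1*-2=-2 -> [0, -8, -4, -10, -4, -6, -2]

Answer: 0 -8 -4 -10 -4 -6 -2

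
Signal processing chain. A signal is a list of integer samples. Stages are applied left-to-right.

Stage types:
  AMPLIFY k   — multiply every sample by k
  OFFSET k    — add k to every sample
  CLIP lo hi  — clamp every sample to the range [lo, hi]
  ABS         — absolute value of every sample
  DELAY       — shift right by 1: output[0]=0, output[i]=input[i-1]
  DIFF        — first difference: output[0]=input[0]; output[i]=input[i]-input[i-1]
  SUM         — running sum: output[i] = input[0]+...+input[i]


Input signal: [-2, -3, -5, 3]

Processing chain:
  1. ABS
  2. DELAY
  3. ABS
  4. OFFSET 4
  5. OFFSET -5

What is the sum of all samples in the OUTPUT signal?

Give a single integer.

Answer: 6

Derivation:
Input: [-2, -3, -5, 3]
Stage 1 (ABS): |-2|=2, |-3|=3, |-5|=5, |3|=3 -> [2, 3, 5, 3]
Stage 2 (DELAY): [0, 2, 3, 5] = [0, 2, 3, 5] -> [0, 2, 3, 5]
Stage 3 (ABS): |0|=0, |2|=2, |3|=3, |5|=5 -> [0, 2, 3, 5]
Stage 4 (OFFSET 4): 0+4=4, 2+4=6, 3+4=7, 5+4=9 -> [4, 6, 7, 9]
Stage 5 (OFFSET -5): 4+-5=-1, 6+-5=1, 7+-5=2, 9+-5=4 -> [-1, 1, 2, 4]
Output sum: 6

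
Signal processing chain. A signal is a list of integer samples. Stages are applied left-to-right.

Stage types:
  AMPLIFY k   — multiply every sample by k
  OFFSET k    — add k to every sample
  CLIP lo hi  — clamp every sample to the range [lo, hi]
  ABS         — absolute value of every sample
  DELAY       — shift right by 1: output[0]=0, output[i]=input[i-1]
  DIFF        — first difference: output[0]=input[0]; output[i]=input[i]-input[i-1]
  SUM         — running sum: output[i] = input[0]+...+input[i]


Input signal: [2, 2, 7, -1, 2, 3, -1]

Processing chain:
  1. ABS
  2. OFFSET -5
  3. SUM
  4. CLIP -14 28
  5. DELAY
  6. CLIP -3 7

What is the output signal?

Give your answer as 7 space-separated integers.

Input: [2, 2, 7, -1, 2, 3, -1]
Stage 1 (ABS): |2|=2, |2|=2, |7|=7, |-1|=1, |2|=2, |3|=3, |-1|=1 -> [2, 2, 7, 1, 2, 3, 1]
Stage 2 (OFFSET -5): 2+-5=-3, 2+-5=-3, 7+-5=2, 1+-5=-4, 2+-5=-3, 3+-5=-2, 1+-5=-4 -> [-3, -3, 2, -4, -3, -2, -4]
Stage 3 (SUM): sum[0..0]=-3, sum[0..1]=-6, sum[0..2]=-4, sum[0..3]=-8, sum[0..4]=-11, sum[0..5]=-13, sum[0..6]=-17 -> [-3, -6, -4, -8, -11, -13, -17]
Stage 4 (CLIP -14 28): clip(-3,-14,28)=-3, clip(-6,-14,28)=-6, clip(-4,-14,28)=-4, clip(-8,-14,28)=-8, clip(-11,-14,28)=-11, clip(-13,-14,28)=-13, clip(-17,-14,28)=-14 -> [-3, -6, -4, -8, -11, -13, -14]
Stage 5 (DELAY): [0, -3, -6, -4, -8, -11, -13] = [0, -3, -6, -4, -8, -11, -13] -> [0, -3, -6, -4, -8, -11, -13]
Stage 6 (CLIP -3 7): clip(0,-3,7)=0, clip(-3,-3,7)=-3, clip(-6,-3,7)=-3, clip(-4,-3,7)=-3, clip(-8,-3,7)=-3, clip(-11,-3,7)=-3, clip(-13,-3,7)=-3 -> [0, -3, -3, -3, -3, -3, -3]

Answer: 0 -3 -3 -3 -3 -3 -3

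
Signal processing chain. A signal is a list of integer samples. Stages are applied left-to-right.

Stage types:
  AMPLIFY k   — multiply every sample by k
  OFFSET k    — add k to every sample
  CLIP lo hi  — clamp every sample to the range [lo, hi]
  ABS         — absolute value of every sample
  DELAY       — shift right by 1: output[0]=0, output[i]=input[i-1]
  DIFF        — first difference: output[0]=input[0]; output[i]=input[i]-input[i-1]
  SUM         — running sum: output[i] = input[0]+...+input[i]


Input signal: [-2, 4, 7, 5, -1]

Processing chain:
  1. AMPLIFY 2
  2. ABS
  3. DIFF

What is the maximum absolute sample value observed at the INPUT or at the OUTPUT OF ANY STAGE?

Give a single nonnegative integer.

Answer: 14

Derivation:
Input: [-2, 4, 7, 5, -1] (max |s|=7)
Stage 1 (AMPLIFY 2): -2*2=-4, 4*2=8, 7*2=14, 5*2=10, -1*2=-2 -> [-4, 8, 14, 10, -2] (max |s|=14)
Stage 2 (ABS): |-4|=4, |8|=8, |14|=14, |10|=10, |-2|=2 -> [4, 8, 14, 10, 2] (max |s|=14)
Stage 3 (DIFF): s[0]=4, 8-4=4, 14-8=6, 10-14=-4, 2-10=-8 -> [4, 4, 6, -4, -8] (max |s|=8)
Overall max amplitude: 14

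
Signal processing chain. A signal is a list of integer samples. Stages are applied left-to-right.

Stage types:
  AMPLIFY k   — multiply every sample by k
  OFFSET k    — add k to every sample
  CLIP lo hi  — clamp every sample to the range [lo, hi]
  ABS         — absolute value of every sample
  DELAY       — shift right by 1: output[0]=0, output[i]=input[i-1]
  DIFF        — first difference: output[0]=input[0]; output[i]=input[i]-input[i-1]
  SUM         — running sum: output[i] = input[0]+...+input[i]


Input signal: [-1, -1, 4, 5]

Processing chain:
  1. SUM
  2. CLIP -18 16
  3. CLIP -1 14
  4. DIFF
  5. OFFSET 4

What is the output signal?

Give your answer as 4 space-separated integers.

Input: [-1, -1, 4, 5]
Stage 1 (SUM): sum[0..0]=-1, sum[0..1]=-2, sum[0..2]=2, sum[0..3]=7 -> [-1, -2, 2, 7]
Stage 2 (CLIP -18 16): clip(-1,-18,16)=-1, clip(-2,-18,16)=-2, clip(2,-18,16)=2, clip(7,-18,16)=7 -> [-1, -2, 2, 7]
Stage 3 (CLIP -1 14): clip(-1,-1,14)=-1, clip(-2,-1,14)=-1, clip(2,-1,14)=2, clip(7,-1,14)=7 -> [-1, -1, 2, 7]
Stage 4 (DIFF): s[0]=-1, -1--1=0, 2--1=3, 7-2=5 -> [-1, 0, 3, 5]
Stage 5 (OFFSET 4): -1+4=3, 0+4=4, 3+4=7, 5+4=9 -> [3, 4, 7, 9]

Answer: 3 4 7 9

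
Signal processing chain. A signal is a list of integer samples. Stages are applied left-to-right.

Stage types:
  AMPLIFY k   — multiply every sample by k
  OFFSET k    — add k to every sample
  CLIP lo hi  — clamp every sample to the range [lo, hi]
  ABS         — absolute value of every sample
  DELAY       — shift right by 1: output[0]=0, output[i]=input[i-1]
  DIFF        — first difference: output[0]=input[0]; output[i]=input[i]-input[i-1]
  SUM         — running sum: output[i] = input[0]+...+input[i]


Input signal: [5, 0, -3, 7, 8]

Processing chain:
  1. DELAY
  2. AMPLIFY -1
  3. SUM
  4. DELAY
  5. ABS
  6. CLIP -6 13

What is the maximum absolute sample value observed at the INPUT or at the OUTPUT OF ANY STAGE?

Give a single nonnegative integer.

Answer: 9

Derivation:
Input: [5, 0, -3, 7, 8] (max |s|=8)
Stage 1 (DELAY): [0, 5, 0, -3, 7] = [0, 5, 0, -3, 7] -> [0, 5, 0, -3, 7] (max |s|=7)
Stage 2 (AMPLIFY -1): 0*-1=0, 5*-1=-5, 0*-1=0, -3*-1=3, 7*-1=-7 -> [0, -5, 0, 3, -7] (max |s|=7)
Stage 3 (SUM): sum[0..0]=0, sum[0..1]=-5, sum[0..2]=-5, sum[0..3]=-2, sum[0..4]=-9 -> [0, -5, -5, -2, -9] (max |s|=9)
Stage 4 (DELAY): [0, 0, -5, -5, -2] = [0, 0, -5, -5, -2] -> [0, 0, -5, -5, -2] (max |s|=5)
Stage 5 (ABS): |0|=0, |0|=0, |-5|=5, |-5|=5, |-2|=2 -> [0, 0, 5, 5, 2] (max |s|=5)
Stage 6 (CLIP -6 13): clip(0,-6,13)=0, clip(0,-6,13)=0, clip(5,-6,13)=5, clip(5,-6,13)=5, clip(2,-6,13)=2 -> [0, 0, 5, 5, 2] (max |s|=5)
Overall max amplitude: 9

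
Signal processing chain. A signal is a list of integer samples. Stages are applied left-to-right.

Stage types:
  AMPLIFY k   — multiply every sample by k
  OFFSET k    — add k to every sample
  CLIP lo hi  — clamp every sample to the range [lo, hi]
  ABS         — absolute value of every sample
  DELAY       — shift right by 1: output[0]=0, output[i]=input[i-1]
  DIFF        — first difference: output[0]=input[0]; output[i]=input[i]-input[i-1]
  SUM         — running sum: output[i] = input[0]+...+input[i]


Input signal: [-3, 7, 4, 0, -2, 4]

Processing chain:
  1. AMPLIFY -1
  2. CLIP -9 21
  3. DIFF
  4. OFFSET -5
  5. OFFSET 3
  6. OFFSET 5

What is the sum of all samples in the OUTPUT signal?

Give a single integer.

Input: [-3, 7, 4, 0, -2, 4]
Stage 1 (AMPLIFY -1): -3*-1=3, 7*-1=-7, 4*-1=-4, 0*-1=0, -2*-1=2, 4*-1=-4 -> [3, -7, -4, 0, 2, -4]
Stage 2 (CLIP -9 21): clip(3,-9,21)=3, clip(-7,-9,21)=-7, clip(-4,-9,21)=-4, clip(0,-9,21)=0, clip(2,-9,21)=2, clip(-4,-9,21)=-4 -> [3, -7, -4, 0, 2, -4]
Stage 3 (DIFF): s[0]=3, -7-3=-10, -4--7=3, 0--4=4, 2-0=2, -4-2=-6 -> [3, -10, 3, 4, 2, -6]
Stage 4 (OFFSET -5): 3+-5=-2, -10+-5=-15, 3+-5=-2, 4+-5=-1, 2+-5=-3, -6+-5=-11 -> [-2, -15, -2, -1, -3, -11]
Stage 5 (OFFSET 3): -2+3=1, -15+3=-12, -2+3=1, -1+3=2, -3+3=0, -11+3=-8 -> [1, -12, 1, 2, 0, -8]
Stage 6 (OFFSET 5): 1+5=6, -12+5=-7, 1+5=6, 2+5=7, 0+5=5, -8+5=-3 -> [6, -7, 6, 7, 5, -3]
Output sum: 14

Answer: 14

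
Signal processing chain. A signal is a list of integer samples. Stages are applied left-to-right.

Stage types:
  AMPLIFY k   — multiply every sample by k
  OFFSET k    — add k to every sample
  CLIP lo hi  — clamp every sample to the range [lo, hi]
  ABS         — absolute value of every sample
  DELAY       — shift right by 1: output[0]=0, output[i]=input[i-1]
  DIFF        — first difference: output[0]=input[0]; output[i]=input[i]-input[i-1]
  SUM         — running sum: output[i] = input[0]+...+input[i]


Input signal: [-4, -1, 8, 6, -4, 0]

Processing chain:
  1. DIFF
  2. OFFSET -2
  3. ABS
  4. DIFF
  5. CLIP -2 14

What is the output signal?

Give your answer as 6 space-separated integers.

Answer: 6 -2 6 -2 8 -2

Derivation:
Input: [-4, -1, 8, 6, -4, 0]
Stage 1 (DIFF): s[0]=-4, -1--4=3, 8--1=9, 6-8=-2, -4-6=-10, 0--4=4 -> [-4, 3, 9, -2, -10, 4]
Stage 2 (OFFSET -2): -4+-2=-6, 3+-2=1, 9+-2=7, -2+-2=-4, -10+-2=-12, 4+-2=2 -> [-6, 1, 7, -4, -12, 2]
Stage 3 (ABS): |-6|=6, |1|=1, |7|=7, |-4|=4, |-12|=12, |2|=2 -> [6, 1, 7, 4, 12, 2]
Stage 4 (DIFF): s[0]=6, 1-6=-5, 7-1=6, 4-7=-3, 12-4=8, 2-12=-10 -> [6, -5, 6, -3, 8, -10]
Stage 5 (CLIP -2 14): clip(6,-2,14)=6, clip(-5,-2,14)=-2, clip(6,-2,14)=6, clip(-3,-2,14)=-2, clip(8,-2,14)=8, clip(-10,-2,14)=-2 -> [6, -2, 6, -2, 8, -2]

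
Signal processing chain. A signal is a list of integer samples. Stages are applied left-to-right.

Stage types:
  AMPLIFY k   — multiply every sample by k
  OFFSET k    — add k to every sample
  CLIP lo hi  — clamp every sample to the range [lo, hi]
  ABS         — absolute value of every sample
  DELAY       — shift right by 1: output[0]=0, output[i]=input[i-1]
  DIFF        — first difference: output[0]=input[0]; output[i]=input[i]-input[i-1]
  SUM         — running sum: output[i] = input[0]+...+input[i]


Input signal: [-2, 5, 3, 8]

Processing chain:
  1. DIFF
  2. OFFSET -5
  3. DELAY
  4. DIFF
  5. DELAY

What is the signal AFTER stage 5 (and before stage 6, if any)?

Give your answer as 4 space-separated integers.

Input: [-2, 5, 3, 8]
Stage 1 (DIFF): s[0]=-2, 5--2=7, 3-5=-2, 8-3=5 -> [-2, 7, -2, 5]
Stage 2 (OFFSET -5): -2+-5=-7, 7+-5=2, -2+-5=-7, 5+-5=0 -> [-7, 2, -7, 0]
Stage 3 (DELAY): [0, -7, 2, -7] = [0, -7, 2, -7] -> [0, -7, 2, -7]
Stage 4 (DIFF): s[0]=0, -7-0=-7, 2--7=9, -7-2=-9 -> [0, -7, 9, -9]
Stage 5 (DELAY): [0, 0, -7, 9] = [0, 0, -7, 9] -> [0, 0, -7, 9]

Answer: 0 0 -7 9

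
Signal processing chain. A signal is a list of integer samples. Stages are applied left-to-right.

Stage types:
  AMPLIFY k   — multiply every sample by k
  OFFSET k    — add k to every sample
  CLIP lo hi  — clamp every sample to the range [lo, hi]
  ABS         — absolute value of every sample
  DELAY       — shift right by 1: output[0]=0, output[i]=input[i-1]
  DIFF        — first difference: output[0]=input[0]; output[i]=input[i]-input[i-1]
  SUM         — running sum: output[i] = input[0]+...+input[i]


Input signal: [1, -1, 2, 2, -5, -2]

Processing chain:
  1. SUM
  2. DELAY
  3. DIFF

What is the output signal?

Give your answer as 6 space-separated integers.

Answer: 0 1 -1 2 2 -5

Derivation:
Input: [1, -1, 2, 2, -5, -2]
Stage 1 (SUM): sum[0..0]=1, sum[0..1]=0, sum[0..2]=2, sum[0..3]=4, sum[0..4]=-1, sum[0..5]=-3 -> [1, 0, 2, 4, -1, -3]
Stage 2 (DELAY): [0, 1, 0, 2, 4, -1] = [0, 1, 0, 2, 4, -1] -> [0, 1, 0, 2, 4, -1]
Stage 3 (DIFF): s[0]=0, 1-0=1, 0-1=-1, 2-0=2, 4-2=2, -1-4=-5 -> [0, 1, -1, 2, 2, -5]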